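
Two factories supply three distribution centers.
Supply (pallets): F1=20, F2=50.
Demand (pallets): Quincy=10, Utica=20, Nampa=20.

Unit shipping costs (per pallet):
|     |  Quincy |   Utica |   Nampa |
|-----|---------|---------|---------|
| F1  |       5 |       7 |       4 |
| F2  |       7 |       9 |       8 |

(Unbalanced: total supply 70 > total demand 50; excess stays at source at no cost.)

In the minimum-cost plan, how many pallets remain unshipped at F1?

0

An optimal plan:
  F1–Nampa: 20 × 4 = 80
  F2–Quincy: 10 × 7 = 70
  F2–Utica: 20 × 9 = 180
Total cost = 330.
F1 ships 20 of its 20, leaving 0.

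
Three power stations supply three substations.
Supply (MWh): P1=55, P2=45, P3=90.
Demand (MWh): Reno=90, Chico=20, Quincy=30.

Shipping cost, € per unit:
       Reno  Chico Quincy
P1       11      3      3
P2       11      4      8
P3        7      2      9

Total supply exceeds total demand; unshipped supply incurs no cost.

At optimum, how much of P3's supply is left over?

An optimal plan:
  P1->Chico: 20 × €3 = €60
  P1->Quincy: 30 × €3 = €90
  P3->Reno: 90 × €7 = €630
Total cost = €780.
P3 ships 90 of its 90, leaving 0.

0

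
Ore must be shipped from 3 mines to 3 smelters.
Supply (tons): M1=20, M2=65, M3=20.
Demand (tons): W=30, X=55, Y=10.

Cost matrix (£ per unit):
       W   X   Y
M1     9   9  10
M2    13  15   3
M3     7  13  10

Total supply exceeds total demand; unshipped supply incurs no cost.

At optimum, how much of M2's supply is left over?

10

Minimum-cost shipments:
  M1 to X: 20 × £9 = £180
  M2 to W: 10 × £13 = £130
  M2 to X: 35 × £15 = £525
  M2 to Y: 10 × £3 = £30
  M3 to W: 20 × £7 = £140
Total cost = £1005.
M2 ships 55 of its 65, leaving 10.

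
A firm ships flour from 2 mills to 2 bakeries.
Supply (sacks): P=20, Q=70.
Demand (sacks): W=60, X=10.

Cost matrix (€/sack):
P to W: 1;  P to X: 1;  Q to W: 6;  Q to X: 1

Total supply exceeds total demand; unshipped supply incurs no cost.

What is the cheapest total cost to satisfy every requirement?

270

A cheapest plan:
  P->W: 20 × €1 = €20
  Q->W: 40 × €6 = €240
  Q->X: 10 × €1 = €10
Total = 20 + 240 + 10 = €270.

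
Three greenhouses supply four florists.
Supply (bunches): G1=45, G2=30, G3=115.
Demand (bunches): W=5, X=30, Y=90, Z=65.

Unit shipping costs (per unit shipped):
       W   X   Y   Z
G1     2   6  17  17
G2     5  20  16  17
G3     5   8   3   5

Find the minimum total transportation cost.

1265

An optimal shipping plan:
  G1→W: 5 bunches
  G1→X: 30 bunches
  G1→Z: 10 bunches
  G2→Z: 30 bunches
  G3→Y: 90 bunches
  G3→Z: 25 bunches
Total cost = 1265.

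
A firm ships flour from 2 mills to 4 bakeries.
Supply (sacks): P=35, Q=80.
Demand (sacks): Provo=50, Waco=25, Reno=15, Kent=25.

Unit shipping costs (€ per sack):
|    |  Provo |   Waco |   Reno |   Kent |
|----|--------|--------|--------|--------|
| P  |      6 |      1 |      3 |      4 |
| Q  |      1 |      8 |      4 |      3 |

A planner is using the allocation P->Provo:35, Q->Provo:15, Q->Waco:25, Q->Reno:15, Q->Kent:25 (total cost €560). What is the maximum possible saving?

Current plan cost = 35·6 + 15·1 + 25·8 + 15·4 + 25·3 = €560.
Optimal plan:
  P→Waco: 25 sacks
  P→Reno: 10 sacks
  Q→Provo: 50 sacks
  Q→Reno: 5 sacks
  Q→Kent: 25 sacks
Optimal cost = €200.
Saving = 560 − 200 = €360.

360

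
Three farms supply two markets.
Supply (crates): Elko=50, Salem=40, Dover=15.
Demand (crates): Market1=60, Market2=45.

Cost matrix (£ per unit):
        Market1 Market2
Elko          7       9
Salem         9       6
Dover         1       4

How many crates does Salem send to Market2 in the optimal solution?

40

Solving gives:
  Elko→Market1: 45 × £7 = £315
  Elko→Market2: 5 × £9 = £45
  Salem→Market2: 40 × £6 = £240
  Dover→Market1: 15 × £1 = £15
Total cost = £615.
So Salem→Market2 carries 40 crates.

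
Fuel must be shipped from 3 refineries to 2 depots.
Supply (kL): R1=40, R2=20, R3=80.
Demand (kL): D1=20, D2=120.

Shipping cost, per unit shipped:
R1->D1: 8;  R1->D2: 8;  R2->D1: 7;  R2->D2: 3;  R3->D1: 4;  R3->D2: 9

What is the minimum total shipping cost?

1000

A cheapest plan:
  R1→D2: 40 kL
  R2→D2: 20 kL
  R3→D1: 20 kL
  R3→D2: 60 kL
Total cost = 1000.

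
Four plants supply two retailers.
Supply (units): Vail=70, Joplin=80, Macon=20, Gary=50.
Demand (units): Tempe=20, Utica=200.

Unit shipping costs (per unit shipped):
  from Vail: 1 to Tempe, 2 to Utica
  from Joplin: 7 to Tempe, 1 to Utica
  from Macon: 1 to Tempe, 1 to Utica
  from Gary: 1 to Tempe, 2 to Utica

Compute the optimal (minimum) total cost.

320

An optimal shipping plan:
  Vail to Tempe: 20 units
  Vail to Utica: 50 units
  Joplin to Utica: 80 units
  Macon to Utica: 20 units
  Gary to Utica: 50 units
Total cost = 320.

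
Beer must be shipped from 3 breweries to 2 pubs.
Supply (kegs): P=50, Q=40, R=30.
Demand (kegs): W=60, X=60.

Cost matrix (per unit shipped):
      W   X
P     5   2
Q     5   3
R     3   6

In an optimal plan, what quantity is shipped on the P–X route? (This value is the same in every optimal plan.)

Solving gives:
  P→X: 50 × 2 = 100
  Q→W: 30 × 5 = 150
  Q→X: 10 × 3 = 30
  R→W: 30 × 3 = 90
Total cost = 370.
So P→X carries 50 kegs.

50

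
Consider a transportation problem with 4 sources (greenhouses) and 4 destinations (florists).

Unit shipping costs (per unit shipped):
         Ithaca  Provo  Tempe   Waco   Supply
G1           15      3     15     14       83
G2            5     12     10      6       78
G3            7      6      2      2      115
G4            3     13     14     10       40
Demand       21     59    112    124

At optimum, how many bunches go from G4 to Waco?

Solving gives:
  G1 to Provo: 59 × 3 = 177
  G1 to Waco: 24 × 14 = 336
  G2 to Waco: 78 × 6 = 468
  G3 to Tempe: 112 × 2 = 224
  G3 to Waco: 3 × 2 = 6
  G4 to Ithaca: 21 × 3 = 63
  G4 to Waco: 19 × 10 = 190
Total cost = 1464.
So G4→Waco carries 19 bunches.

19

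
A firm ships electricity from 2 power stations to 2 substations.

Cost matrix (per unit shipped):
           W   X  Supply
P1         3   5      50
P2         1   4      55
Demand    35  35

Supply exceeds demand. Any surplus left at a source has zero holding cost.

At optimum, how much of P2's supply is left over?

0

An optimal plan:
  P1->X: 15 × 5 = 75
  P2->W: 35 × 1 = 35
  P2->X: 20 × 4 = 80
Total cost = 190.
P2 ships 55 of its 55, leaving 0.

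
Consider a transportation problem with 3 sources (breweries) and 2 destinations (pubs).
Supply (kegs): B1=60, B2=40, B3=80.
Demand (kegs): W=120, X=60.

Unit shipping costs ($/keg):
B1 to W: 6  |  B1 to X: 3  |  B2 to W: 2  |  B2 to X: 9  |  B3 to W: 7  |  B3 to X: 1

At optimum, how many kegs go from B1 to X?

Optimal shipments:
  B1 to W: 60 × $6 = $360
  B2 to W: 40 × $2 = $80
  B3 to W: 20 × $7 = $140
  B3 to X: 60 × $1 = $60
Total cost = $640.
The route B1→X is not used.

0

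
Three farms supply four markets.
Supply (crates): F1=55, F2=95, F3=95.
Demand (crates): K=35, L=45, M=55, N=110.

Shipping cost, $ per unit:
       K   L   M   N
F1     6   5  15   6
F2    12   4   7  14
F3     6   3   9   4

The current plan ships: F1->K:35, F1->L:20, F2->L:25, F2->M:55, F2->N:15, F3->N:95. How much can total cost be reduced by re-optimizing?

Current plan cost = 35·6 + 20·5 + 25·4 + 55·7 + 15·14 + 95·4 = $1385.
Optimal plan:
  F1–K: 35 × $6 = $210
  F1–L: 5 × $5 = $25
  F1–N: 15 × $6 = $90
  F2–L: 40 × $4 = $160
  F2–M: 55 × $7 = $385
  F3–N: 95 × $4 = $380
Optimal cost = $1250.
Saving = 1385 − 1250 = $135.

135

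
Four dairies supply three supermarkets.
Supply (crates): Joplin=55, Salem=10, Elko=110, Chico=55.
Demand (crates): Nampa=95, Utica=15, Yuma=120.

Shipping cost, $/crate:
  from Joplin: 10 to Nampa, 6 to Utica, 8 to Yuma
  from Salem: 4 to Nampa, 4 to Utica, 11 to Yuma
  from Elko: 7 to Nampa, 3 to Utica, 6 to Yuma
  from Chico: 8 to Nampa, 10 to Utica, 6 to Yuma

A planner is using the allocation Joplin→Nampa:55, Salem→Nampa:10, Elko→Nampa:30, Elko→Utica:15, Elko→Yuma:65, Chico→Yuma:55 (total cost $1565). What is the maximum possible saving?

Current plan cost = 55·10 + 10·4 + 30·7 + 15·3 + 65·6 + 55·6 = $1565.
Optimal plan:
  Joplin to Yuma: 55 × $8 = $440
  Salem to Nampa: 10 × $4 = $40
  Elko to Nampa: 85 × $7 = $595
  Elko to Utica: 15 × $3 = $45
  Elko to Yuma: 10 × $6 = $60
  Chico to Yuma: 55 × $6 = $330
Optimal cost = $1510.
Saving = 1565 − 1510 = $55.

55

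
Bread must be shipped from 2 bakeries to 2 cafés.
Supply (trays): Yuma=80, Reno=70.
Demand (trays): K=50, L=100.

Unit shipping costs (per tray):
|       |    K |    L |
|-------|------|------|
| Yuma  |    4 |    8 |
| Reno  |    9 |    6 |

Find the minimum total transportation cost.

One minimum-cost allocation:
  Yuma->K: 50 × 4 = 200
  Yuma->L: 30 × 8 = 240
  Reno->L: 70 × 6 = 420
Total = 200 + 240 + 420 = 860.

860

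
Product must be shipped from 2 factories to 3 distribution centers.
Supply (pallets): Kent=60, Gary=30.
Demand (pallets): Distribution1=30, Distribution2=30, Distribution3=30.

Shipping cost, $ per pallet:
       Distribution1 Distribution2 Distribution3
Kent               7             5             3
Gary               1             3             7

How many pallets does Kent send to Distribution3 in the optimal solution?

The minimum-cost plan:
  Kent to Distribution2: 30 pallets
  Kent to Distribution3: 30 pallets
  Gary to Distribution1: 30 pallets
Total cost = $270.
So Kent→Distribution3 carries 30 pallets.

30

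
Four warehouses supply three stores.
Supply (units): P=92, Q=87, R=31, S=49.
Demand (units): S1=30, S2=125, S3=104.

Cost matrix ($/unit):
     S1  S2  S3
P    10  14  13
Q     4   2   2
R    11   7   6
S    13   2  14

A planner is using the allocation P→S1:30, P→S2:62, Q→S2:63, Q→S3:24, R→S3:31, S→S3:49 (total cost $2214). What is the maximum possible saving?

650

Current plan cost = 30·10 + 62·14 + 63·2 + 24·2 + 31·6 + 49·14 = $2214.
Optimal plan:
  P->S1: 30 × $10 = $300
  P->S3: 62 × $13 = $806
  Q->S2: 76 × $2 = $152
  Q->S3: 11 × $2 = $22
  R->S3: 31 × $6 = $186
  S->S2: 49 × $2 = $98
Optimal cost = $1564.
Saving = 2214 − 1564 = $650.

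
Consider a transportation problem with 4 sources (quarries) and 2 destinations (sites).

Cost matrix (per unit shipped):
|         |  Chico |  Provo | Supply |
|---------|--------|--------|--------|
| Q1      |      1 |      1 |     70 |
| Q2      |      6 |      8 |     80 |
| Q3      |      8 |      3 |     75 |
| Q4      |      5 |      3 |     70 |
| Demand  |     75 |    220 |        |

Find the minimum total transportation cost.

995

Optimal allocation:
  Q1→Provo: 70 × 1 = 70
  Q2→Chico: 75 × 6 = 450
  Q2→Provo: 5 × 8 = 40
  Q3→Provo: 75 × 3 = 225
  Q4→Provo: 70 × 3 = 210
Total = 70 + 450 + 40 + 225 + 210 = 995.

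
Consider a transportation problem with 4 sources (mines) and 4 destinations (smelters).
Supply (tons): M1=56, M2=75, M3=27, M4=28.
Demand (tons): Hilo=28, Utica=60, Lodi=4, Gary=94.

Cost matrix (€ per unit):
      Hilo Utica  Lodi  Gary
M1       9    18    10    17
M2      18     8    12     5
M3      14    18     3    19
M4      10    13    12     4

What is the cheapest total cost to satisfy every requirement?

Optimal allocation:
  M1 to Hilo: 28 tons
  M1 to Utica: 28 tons
  M2 to Utica: 9 tons
  M2 to Gary: 66 tons
  M3 to Utica: 23 tons
  M3 to Lodi: 4 tons
  M4 to Gary: 28 tons
Total cost = €1696.

1696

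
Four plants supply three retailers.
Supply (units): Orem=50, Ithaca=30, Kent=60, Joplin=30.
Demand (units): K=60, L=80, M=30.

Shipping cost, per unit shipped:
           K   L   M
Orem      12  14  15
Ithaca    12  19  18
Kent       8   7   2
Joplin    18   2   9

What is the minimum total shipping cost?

Optimal allocation:
  Orem->K: 30 × 12 = 360
  Orem->L: 20 × 14 = 280
  Ithaca->K: 30 × 12 = 360
  Kent->L: 30 × 7 = 210
  Kent->M: 30 × 2 = 60
  Joplin->L: 30 × 2 = 60
Total = 360 + 280 + 360 + 210 + 60 + 60 = 1330.

1330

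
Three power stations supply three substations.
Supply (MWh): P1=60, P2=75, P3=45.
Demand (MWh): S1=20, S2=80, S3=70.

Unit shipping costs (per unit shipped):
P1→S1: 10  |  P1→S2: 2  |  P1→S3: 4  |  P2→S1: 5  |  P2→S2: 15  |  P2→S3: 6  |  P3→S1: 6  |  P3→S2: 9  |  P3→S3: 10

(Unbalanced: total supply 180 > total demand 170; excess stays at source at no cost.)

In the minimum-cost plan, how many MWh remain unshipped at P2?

Minimum-cost shipments:
  P1 to S2: 60 × 2 = 120
  P2 to S1: 5 × 5 = 25
  P2 to S3: 70 × 6 = 420
  P3 to S1: 15 × 6 = 90
  P3 to S2: 20 × 9 = 180
Total cost = 835.
P2 ships 75 of its 75, leaving 0.

0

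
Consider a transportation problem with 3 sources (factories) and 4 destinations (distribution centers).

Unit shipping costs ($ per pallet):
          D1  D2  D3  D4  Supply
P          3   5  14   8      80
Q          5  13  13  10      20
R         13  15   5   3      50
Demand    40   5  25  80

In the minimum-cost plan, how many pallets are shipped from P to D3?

Optimal shipments:
  P->D1: 20 × $3 = $60
  P->D2: 5 × $5 = $25
  P->D4: 55 × $8 = $440
  Q->D1: 20 × $5 = $100
  R->D3: 25 × $5 = $125
  R->D4: 25 × $3 = $75
Total cost = $825.
The route P→D3 is not used.

0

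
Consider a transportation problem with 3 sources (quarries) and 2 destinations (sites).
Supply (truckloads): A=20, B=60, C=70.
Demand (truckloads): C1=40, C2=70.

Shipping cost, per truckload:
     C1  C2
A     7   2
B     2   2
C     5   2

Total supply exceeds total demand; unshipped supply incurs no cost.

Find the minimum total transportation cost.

One minimum-cost allocation:
  A->C2: 20 truckloads
  B->C1: 40 truckloads
  C->C2: 50 truckloads
Total cost = 220.
(Supply check: A ships 20; B ships 40; C ships 50.)

220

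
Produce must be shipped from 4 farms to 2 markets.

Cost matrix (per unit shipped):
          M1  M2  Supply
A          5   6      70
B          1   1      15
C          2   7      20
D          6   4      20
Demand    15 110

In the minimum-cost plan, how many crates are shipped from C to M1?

15

Solving gives:
  A->M2: 70 × 6 = 420
  B->M2: 15 × 1 = 15
  C->M1: 15 × 2 = 30
  C->M2: 5 × 7 = 35
  D->M2: 20 × 4 = 80
Total cost = 580.
So C→M1 carries 15 crates.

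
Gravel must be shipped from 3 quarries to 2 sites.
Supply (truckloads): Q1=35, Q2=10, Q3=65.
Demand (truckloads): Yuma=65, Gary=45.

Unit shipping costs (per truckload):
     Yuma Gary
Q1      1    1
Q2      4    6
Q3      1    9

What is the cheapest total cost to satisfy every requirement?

An optimal shipping plan:
  Q1->Gary: 35 truckloads
  Q2->Gary: 10 truckloads
  Q3->Yuma: 65 truckloads
Total cost = 160.

160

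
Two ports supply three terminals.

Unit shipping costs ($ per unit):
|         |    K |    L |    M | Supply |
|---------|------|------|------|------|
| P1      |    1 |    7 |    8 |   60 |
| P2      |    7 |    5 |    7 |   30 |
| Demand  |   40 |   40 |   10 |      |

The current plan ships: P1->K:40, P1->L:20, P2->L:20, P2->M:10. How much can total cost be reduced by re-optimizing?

10

Current plan cost = 40·1 + 20·7 + 20·5 + 10·7 = $350.
Optimal plan:
  P1 to K: 40 × $1 = $40
  P1 to L: 10 × $7 = $70
  P1 to M: 10 × $8 = $80
  P2 to L: 30 × $5 = $150
Optimal cost = $340.
Saving = 350 − 340 = $10.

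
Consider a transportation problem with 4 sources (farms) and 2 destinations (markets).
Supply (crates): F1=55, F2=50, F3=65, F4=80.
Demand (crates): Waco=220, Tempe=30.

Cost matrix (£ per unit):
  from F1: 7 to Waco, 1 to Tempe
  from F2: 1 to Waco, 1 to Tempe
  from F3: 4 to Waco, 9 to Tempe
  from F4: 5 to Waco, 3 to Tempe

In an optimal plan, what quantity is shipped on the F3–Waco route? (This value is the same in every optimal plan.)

The minimum-cost plan:
  F1–Waco: 25 × £7 = £175
  F1–Tempe: 30 × £1 = £30
  F2–Waco: 50 × £1 = £50
  F3–Waco: 65 × £4 = £260
  F4–Waco: 80 × £5 = £400
Total cost = £915.
So F3→Waco carries 65 crates.

65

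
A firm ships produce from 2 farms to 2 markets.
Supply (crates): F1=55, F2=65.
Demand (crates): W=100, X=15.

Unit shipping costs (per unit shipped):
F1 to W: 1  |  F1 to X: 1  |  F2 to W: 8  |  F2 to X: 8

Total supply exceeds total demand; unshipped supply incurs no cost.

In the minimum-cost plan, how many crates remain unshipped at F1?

An optimal plan:
  F1 to W: 40 × 1 = 40
  F1 to X: 15 × 1 = 15
  F2 to W: 60 × 8 = 480
Total cost = 535.
F1 ships 55 of its 55, leaving 0.

0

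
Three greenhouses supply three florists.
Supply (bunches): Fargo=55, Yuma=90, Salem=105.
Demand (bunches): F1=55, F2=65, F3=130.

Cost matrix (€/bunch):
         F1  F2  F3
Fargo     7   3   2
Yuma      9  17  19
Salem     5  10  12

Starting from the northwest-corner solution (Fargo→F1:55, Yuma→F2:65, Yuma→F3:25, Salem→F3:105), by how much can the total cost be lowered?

Current plan cost = 55·7 + 65·17 + 25·19 + 105·12 = €3225.
Optimal plan:
  Fargo→F3: 55 × €2 = €110
  Yuma→F1: 55 × €9 = €495
  Yuma→F3: 35 × €19 = €665
  Salem→F2: 65 × €10 = €650
  Salem→F3: 40 × €12 = €480
Optimal cost = €2400.
Saving = 3225 − 2400 = €825.

825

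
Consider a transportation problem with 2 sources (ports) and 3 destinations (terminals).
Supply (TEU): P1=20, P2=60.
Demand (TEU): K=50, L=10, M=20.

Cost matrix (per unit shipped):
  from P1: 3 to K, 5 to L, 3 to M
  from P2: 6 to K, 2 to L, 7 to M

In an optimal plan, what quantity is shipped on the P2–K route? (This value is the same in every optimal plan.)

50

Solving gives:
  P1–M: 20 × 3 = 60
  P2–K: 50 × 6 = 300
  P2–L: 10 × 2 = 20
Total cost = 380.
So P2→K carries 50 TEU.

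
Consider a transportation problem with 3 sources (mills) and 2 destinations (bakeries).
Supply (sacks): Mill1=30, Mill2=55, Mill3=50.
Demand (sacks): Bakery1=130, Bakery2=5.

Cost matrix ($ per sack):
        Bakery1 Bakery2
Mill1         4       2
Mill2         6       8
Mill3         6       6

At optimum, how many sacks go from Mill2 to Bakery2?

Optimal shipments:
  Mill1 to Bakery1: 25 sacks
  Mill1 to Bakery2: 5 sacks
  Mill2 to Bakery1: 55 sacks
  Mill3 to Bakery1: 50 sacks
Total cost = $740.
The route Mill2→Bakery2 is not used.

0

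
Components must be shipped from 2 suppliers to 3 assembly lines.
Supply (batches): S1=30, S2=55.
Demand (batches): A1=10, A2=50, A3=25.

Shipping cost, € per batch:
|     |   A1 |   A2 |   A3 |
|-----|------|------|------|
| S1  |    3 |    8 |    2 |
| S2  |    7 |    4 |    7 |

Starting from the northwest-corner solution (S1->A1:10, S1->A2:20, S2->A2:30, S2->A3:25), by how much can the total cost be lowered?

Current plan cost = 10·3 + 20·8 + 30·4 + 25·7 = €485.
Optimal plan:
  S1->A1: 5 × €3 = €15
  S1->A3: 25 × €2 = €50
  S2->A1: 5 × €7 = €35
  S2->A2: 50 × €4 = €200
Optimal cost = €300.
Saving = 485 − 300 = €185.

185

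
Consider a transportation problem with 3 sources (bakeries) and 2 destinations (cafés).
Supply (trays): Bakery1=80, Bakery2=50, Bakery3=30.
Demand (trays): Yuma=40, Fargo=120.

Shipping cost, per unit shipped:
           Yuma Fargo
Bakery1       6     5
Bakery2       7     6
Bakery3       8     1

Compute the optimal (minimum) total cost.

770

A cheapest plan:
  Bakery1 to Yuma: 40 × 6 = 240
  Bakery1 to Fargo: 40 × 5 = 200
  Bakery2 to Fargo: 50 × 6 = 300
  Bakery3 to Fargo: 30 × 1 = 30
Total = 240 + 200 + 300 + 30 = 770.
(Supply check: Bakery1 ships 80; Bakery2 ships 50; Bakery3 ships 30.)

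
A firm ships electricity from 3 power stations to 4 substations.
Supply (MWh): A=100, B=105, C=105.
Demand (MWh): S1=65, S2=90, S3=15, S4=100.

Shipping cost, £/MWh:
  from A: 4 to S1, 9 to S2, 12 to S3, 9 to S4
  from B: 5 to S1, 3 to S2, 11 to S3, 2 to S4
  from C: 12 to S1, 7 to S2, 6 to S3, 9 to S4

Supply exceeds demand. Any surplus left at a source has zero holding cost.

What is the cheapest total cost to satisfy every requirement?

A cheapest plan:
  A to S1: 65 × £4 = £260
  B to S2: 5 × £3 = £15
  B to S4: 100 × £2 = £200
  C to S2: 85 × £7 = £595
  C to S3: 15 × £6 = £90
Total = 260 + 15 + 200 + 595 + 90 = £1160.
(Supply check: A ships 65; B ships 105; C ships 100.)

1160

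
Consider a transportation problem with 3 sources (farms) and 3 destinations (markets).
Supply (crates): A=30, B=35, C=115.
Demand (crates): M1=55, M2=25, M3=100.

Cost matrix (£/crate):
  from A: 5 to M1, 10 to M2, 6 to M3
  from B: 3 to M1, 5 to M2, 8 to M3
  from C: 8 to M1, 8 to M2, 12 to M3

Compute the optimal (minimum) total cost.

1485

One minimum-cost allocation:
  A→M3: 30 crates
  B→M1: 35 crates
  C→M1: 20 crates
  C→M2: 25 crates
  C→M3: 70 crates
Total cost = £1485.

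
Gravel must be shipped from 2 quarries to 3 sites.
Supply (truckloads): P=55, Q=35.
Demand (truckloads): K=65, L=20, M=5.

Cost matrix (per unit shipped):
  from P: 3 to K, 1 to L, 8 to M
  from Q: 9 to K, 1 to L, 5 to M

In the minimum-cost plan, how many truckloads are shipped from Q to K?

10

The minimum-cost plan:
  P–K: 55 × 3 = 165
  Q–K: 10 × 9 = 90
  Q–L: 20 × 1 = 20
  Q–M: 5 × 5 = 25
Total cost = 300.
So Q→K carries 10 truckloads.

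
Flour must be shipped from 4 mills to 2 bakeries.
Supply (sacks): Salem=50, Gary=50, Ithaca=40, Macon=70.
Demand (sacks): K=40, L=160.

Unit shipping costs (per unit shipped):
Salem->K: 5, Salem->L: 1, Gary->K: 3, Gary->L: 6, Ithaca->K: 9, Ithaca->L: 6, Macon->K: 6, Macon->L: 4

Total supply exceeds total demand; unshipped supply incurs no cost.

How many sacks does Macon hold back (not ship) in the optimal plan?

Minimum-cost shipments:
  Salem→L: 50 × 1 = 50
  Gary→K: 40 × 3 = 120
  Gary→L: 10 × 6 = 60
  Ithaca→L: 30 × 6 = 180
  Macon→L: 70 × 4 = 280
Total cost = 690.
Macon ships 70 of its 70, leaving 0.

0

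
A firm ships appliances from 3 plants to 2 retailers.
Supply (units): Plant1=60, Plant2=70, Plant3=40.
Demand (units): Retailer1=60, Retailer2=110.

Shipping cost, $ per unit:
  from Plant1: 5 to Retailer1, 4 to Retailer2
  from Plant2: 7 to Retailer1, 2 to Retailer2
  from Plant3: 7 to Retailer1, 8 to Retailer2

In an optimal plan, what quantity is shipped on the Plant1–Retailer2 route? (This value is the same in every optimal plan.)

40

The minimum-cost plan:
  Plant1→Retailer1: 20 × $5 = $100
  Plant1→Retailer2: 40 × $4 = $160
  Plant2→Retailer2: 70 × $2 = $140
  Plant3→Retailer1: 40 × $7 = $280
Total cost = $680.
So Plant1→Retailer2 carries 40 units.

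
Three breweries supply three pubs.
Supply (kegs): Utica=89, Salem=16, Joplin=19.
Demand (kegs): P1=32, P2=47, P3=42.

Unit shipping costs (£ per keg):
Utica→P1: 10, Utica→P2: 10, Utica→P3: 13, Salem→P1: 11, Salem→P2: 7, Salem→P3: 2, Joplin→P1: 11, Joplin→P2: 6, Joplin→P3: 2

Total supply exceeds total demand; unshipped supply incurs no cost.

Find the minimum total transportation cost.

Optimal allocation:
  Utica->P1: 32 kegs
  Utica->P2: 47 kegs
  Utica->P3: 7 kegs
  Salem->P3: 16 kegs
  Joplin->P3: 19 kegs
Total cost = £951.
(Supply check: Utica ships 86; Salem ships 16; Joplin ships 19.)

951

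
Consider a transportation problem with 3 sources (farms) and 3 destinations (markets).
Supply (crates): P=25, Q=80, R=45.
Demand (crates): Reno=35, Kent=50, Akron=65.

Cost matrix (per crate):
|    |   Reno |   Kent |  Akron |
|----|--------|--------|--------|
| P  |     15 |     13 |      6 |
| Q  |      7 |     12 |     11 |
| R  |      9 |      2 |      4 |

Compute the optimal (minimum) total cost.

985

An optimal shipping plan:
  P–Akron: 25 × 6 = 150
  Q–Reno: 35 × 7 = 245
  Q–Kent: 5 × 12 = 60
  Q–Akron: 40 × 11 = 440
  R–Kent: 45 × 2 = 90
Total = 150 + 245 + 60 + 440 + 90 = 985.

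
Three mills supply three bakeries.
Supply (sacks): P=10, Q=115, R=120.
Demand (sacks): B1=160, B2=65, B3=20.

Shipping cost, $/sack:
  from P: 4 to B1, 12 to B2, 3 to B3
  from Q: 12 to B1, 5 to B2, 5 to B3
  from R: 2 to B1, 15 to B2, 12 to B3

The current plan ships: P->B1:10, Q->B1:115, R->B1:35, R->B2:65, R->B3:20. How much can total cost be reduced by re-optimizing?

1640

Current plan cost = 10·4 + 115·12 + 35·2 + 65·15 + 20·12 = $2705.
Optimal plan:
  P->B1: 10 × $4 = $40
  Q->B1: 30 × $12 = $360
  Q->B2: 65 × $5 = $325
  Q->B3: 20 × $5 = $100
  R->B1: 120 × $2 = $240
Optimal cost = $1065.
Saving = 2705 − 1065 = $1640.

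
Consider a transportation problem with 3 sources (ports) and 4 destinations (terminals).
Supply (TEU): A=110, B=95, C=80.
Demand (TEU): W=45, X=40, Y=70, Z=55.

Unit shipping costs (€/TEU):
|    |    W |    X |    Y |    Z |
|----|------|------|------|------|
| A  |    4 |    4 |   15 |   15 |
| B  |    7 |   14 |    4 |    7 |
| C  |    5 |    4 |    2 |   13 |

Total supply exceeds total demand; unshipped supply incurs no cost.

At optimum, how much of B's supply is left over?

An optimal plan:
  A→W: 45 TEU
  A→X: 40 TEU
  B→Z: 55 TEU
  C→Y: 70 TEU
Total cost = €865.
B ships 55 of its 95, leaving 40.

40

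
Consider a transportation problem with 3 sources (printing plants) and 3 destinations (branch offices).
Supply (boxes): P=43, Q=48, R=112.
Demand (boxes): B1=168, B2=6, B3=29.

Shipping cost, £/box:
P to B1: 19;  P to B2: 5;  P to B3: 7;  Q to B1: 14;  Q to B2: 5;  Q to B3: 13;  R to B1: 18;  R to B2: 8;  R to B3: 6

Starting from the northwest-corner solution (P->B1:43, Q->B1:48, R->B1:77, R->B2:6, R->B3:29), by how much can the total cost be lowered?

Current plan cost = 43·19 + 48·14 + 77·18 + 6·8 + 29·6 = £3097.
Optimal plan:
  P–B1: 8 × £19 = £152
  P–B2: 6 × £5 = £30
  P–B3: 29 × £7 = £203
  Q–B1: 48 × £14 = £672
  R–B1: 112 × £18 = £2016
Optimal cost = £3073.
Saving = 3097 − 3073 = £24.

24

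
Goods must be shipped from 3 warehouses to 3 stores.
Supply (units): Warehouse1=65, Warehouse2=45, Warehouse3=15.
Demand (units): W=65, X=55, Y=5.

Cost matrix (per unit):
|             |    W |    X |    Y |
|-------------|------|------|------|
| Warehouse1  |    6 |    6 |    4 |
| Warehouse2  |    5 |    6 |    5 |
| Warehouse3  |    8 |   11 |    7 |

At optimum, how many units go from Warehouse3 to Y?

The minimum-cost plan:
  Warehouse1–W: 5 × 6 = 30
  Warehouse1–X: 55 × 6 = 330
  Warehouse1–Y: 5 × 4 = 20
  Warehouse2–W: 45 × 5 = 225
  Warehouse3–W: 15 × 8 = 120
Total cost = 725.
The route Warehouse3→Y is not used.

0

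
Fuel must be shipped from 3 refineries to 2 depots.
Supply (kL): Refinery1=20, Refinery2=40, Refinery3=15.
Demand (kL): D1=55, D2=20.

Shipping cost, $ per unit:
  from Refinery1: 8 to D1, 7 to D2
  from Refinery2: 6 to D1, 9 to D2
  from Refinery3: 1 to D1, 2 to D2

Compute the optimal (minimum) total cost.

395

Optimal allocation:
  Refinery1->D2: 20 × $7 = $140
  Refinery2->D1: 40 × $6 = $240
  Refinery3->D1: 15 × $1 = $15
Total = 140 + 240 + 15 = $395.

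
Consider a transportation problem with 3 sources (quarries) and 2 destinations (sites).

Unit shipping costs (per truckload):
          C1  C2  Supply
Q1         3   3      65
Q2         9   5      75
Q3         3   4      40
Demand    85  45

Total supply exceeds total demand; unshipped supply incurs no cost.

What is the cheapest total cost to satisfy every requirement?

440

One minimum-cost allocation:
  Q1→C1: 45 × 3 = 135
  Q1→C2: 20 × 3 = 60
  Q2→C2: 25 × 5 = 125
  Q3→C1: 40 × 3 = 120
Total = 135 + 60 + 125 + 120 = 440.
(Supply check: Q1 ships 65; Q2 ships 25; Q3 ships 40.)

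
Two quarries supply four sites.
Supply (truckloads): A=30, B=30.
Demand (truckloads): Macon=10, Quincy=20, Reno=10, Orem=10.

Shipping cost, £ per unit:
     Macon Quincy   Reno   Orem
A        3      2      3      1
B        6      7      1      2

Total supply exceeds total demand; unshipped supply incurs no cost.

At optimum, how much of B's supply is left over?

An optimal plan:
  A to Macon: 10 × £3 = £30
  A to Quincy: 20 × £2 = £40
  B to Reno: 10 × £1 = £10
  B to Orem: 10 × £2 = £20
Total cost = £100.
B ships 20 of its 30, leaving 10.

10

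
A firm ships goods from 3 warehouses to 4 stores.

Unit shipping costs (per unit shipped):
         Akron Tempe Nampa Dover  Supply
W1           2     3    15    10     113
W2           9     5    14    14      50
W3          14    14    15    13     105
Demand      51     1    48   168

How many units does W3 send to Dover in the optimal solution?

Optimal shipments:
  W1 to Akron: 51 × 2 = 102
  W1 to Dover: 62 × 10 = 620
  W2 to Tempe: 1 × 5 = 5
  W2 to Nampa: 48 × 14 = 672
  W2 to Dover: 1 × 14 = 14
  W3 to Dover: 105 × 13 = 1365
Total cost = 2778.
So W3→Dover carries 105 units.

105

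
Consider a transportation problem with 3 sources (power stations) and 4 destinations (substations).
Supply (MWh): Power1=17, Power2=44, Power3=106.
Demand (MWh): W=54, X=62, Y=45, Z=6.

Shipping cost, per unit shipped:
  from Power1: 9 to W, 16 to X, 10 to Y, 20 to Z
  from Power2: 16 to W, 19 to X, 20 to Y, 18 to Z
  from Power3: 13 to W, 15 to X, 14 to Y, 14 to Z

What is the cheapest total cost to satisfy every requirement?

2410

A cheapest plan:
  Power1->Y: 17 MWh
  Power2->W: 44 MWh
  Power3->W: 10 MWh
  Power3->X: 62 MWh
  Power3->Y: 28 MWh
  Power3->Z: 6 MWh
Total cost = 2410.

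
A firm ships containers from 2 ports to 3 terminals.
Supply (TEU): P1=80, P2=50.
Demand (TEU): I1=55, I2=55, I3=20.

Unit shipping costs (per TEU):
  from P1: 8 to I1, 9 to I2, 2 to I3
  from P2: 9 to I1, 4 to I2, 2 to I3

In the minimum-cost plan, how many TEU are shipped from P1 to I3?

20

The minimum-cost plan:
  P1->I1: 55 × 8 = 440
  P1->I2: 5 × 9 = 45
  P1->I3: 20 × 2 = 40
  P2->I2: 50 × 4 = 200
Total cost = 725.
So P1→I3 carries 20 TEU.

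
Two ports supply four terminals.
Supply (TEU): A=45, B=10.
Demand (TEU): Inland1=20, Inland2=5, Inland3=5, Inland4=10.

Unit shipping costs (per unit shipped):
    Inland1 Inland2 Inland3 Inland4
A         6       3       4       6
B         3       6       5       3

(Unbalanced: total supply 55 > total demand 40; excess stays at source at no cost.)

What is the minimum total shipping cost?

185

A cheapest plan:
  A->Inland1: 10 × 6 = 60
  A->Inland2: 5 × 3 = 15
  A->Inland3: 5 × 4 = 20
  A->Inland4: 10 × 6 = 60
  B->Inland1: 10 × 3 = 30
Total = 60 + 15 + 20 + 60 + 30 = 185.
(Supply check: A ships 30; B ships 10.)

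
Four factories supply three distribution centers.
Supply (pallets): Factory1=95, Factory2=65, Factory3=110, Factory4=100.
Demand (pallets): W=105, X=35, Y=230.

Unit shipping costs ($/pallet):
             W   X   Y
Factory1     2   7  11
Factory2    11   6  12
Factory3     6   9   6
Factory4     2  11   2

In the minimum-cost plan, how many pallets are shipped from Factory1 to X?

0

The minimum-cost plan:
  Factory1–W: 95 pallets
  Factory2–W: 10 pallets
  Factory2–X: 35 pallets
  Factory2–Y: 20 pallets
  Factory3–Y: 110 pallets
  Factory4–Y: 100 pallets
Total cost = $1610.
The route Factory1→X is not used.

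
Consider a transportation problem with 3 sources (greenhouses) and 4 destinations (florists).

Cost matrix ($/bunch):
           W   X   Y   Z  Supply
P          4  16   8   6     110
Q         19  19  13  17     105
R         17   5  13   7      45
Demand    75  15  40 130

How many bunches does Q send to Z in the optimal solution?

Solving gives:
  P->W: 75 × $4 = $300
  P->Z: 35 × $6 = $210
  Q->Y: 40 × $13 = $520
  Q->Z: 65 × $17 = $1105
  R->X: 15 × $5 = $75
  R->Z: 30 × $7 = $210
Total cost = $2420.
So Q→Z carries 65 bunches.

65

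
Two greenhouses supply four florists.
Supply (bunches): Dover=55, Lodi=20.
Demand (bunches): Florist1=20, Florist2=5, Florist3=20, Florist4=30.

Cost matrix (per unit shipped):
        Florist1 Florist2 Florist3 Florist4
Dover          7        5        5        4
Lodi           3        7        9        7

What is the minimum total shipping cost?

305

One minimum-cost allocation:
  Dover->Florist2: 5 × 5 = 25
  Dover->Florist3: 20 × 5 = 100
  Dover->Florist4: 30 × 4 = 120
  Lodi->Florist1: 20 × 3 = 60
Total = 25 + 100 + 120 + 60 = 305.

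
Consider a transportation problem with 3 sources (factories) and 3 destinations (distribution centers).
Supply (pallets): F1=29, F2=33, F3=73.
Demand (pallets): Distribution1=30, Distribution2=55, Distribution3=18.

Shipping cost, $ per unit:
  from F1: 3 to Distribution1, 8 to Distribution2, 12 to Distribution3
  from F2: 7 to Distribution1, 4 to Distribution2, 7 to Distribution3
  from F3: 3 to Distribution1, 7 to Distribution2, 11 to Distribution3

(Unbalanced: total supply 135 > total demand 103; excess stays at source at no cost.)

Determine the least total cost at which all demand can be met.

556

An optimal shipping plan:
  F2 to Distribution2: 15 pallets
  F2 to Distribution3: 18 pallets
  F3 to Distribution1: 30 pallets
  F3 to Distribution2: 40 pallets
Total cost = $556.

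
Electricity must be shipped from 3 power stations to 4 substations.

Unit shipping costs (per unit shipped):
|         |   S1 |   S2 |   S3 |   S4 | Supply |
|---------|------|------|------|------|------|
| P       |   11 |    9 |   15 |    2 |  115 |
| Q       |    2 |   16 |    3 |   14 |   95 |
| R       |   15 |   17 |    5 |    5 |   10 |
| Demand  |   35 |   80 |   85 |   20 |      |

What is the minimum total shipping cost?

A cheapest plan:
  P->S1: 15 × 11 = 165
  P->S2: 80 × 9 = 720
  P->S4: 20 × 2 = 40
  Q->S1: 20 × 2 = 40
  Q->S3: 75 × 3 = 225
  R->S3: 10 × 5 = 50
Total = 165 + 720 + 40 + 40 + 225 + 50 = 1240.
(Supply check: P ships 115; Q ships 95; R ships 10.)

1240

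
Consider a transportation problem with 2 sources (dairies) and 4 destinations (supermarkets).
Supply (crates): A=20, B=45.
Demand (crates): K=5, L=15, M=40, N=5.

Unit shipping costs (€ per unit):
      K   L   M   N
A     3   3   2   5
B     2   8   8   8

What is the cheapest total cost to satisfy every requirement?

370

A cheapest plan:
  A–M: 20 crates
  B–K: 5 crates
  B–L: 15 crates
  B–M: 20 crates
  B–N: 5 crates
Total cost = €370.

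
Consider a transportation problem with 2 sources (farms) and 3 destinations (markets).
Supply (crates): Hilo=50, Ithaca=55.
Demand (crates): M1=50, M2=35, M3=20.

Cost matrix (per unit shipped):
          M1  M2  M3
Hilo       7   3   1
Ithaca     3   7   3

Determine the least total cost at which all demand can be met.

285

A cheapest plan:
  Hilo to M2: 35 crates
  Hilo to M3: 15 crates
  Ithaca to M1: 50 crates
  Ithaca to M3: 5 crates
Total cost = 285.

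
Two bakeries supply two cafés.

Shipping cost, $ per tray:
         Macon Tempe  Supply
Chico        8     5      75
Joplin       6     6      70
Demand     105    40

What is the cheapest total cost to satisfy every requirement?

900

One minimum-cost allocation:
  Chico→Macon: 35 × $8 = $280
  Chico→Tempe: 40 × $5 = $200
  Joplin→Macon: 70 × $6 = $420
Total = 280 + 200 + 420 = $900.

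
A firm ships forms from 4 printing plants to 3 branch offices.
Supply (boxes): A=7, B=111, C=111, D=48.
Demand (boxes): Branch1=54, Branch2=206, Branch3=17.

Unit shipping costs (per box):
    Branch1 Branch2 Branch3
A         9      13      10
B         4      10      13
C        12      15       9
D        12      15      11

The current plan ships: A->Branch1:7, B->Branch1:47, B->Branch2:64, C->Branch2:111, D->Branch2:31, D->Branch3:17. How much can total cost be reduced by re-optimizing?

48

Current plan cost = 7·9 + 47·4 + 64·10 + 111·15 + 31·15 + 17·11 = 3208.
Optimal plan:
  A→Branch2: 7 × 13 = 91
  B→Branch1: 54 × 4 = 216
  B→Branch2: 57 × 10 = 570
  C→Branch2: 94 × 15 = 1410
  C→Branch3: 17 × 9 = 153
  D→Branch2: 48 × 15 = 720
Optimal cost = 3160.
Saving = 3208 − 3160 = 48.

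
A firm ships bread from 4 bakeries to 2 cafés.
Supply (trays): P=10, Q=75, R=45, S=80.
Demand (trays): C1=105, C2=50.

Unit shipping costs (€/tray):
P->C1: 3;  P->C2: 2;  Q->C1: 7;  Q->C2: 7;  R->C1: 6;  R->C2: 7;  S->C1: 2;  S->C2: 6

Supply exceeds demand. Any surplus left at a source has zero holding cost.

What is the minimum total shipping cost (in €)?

610

A cheapest plan:
  P to C2: 10 × €2 = €20
  Q to C2: 40 × €7 = €280
  R to C1: 25 × €6 = €150
  S to C1: 80 × €2 = €160
Total = 20 + 280 + 150 + 160 = €610.
(Supply check: P ships 10; Q ships 40; R ships 25; S ships 80.)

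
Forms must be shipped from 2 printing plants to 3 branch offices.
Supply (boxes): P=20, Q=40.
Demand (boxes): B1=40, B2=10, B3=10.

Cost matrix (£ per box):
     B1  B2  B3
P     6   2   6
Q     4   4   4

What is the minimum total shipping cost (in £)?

240

An optimal shipping plan:
  P–B2: 10 × £2 = £20
  P–B3: 10 × £6 = £60
  Q–B1: 40 × £4 = £160
Total = 20 + 60 + 160 = £240.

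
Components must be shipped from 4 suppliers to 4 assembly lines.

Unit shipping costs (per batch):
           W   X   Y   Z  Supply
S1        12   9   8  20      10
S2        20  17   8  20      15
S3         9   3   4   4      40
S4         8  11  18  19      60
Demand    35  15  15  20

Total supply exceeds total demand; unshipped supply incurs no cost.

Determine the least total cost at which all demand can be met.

Optimal allocation:
  S1→Y: 10 batches
  S3→X: 15 batches
  S3→Y: 5 batches
  S3→Z: 20 batches
  S4→W: 35 batches
Total cost = 505.

505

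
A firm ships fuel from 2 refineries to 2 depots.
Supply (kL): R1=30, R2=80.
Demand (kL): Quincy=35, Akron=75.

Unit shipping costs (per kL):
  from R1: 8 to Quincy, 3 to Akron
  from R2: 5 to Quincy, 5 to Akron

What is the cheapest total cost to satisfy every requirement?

490

An optimal shipping plan:
  R1 to Akron: 30 × 3 = 90
  R2 to Quincy: 35 × 5 = 175
  R2 to Akron: 45 × 5 = 225
Total = 90 + 175 + 225 = 490.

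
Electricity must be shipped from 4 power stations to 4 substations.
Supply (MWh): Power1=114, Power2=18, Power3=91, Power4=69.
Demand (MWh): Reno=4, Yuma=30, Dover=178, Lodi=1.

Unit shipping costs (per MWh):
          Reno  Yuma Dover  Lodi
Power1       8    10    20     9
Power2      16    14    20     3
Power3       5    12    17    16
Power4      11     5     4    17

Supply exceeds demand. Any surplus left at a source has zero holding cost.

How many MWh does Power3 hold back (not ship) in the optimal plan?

0

An optimal plan:
  Power1->Reno: 4 MWh
  Power1->Yuma: 30 MWh
  Power1->Dover: 1 MWh
  Power2->Dover: 17 MWh
  Power2->Lodi: 1 MWh
  Power3->Dover: 91 MWh
  Power4->Dover: 69 MWh
Total cost = 2518.
Power3 ships 91 of its 91, leaving 0.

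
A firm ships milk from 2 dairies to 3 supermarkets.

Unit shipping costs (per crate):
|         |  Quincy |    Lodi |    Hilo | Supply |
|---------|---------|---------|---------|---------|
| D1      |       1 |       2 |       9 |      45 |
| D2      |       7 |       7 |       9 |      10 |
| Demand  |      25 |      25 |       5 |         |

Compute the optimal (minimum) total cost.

145

One minimum-cost allocation:
  D1–Quincy: 25 × 1 = 25
  D1–Lodi: 20 × 2 = 40
  D2–Lodi: 5 × 7 = 35
  D2–Hilo: 5 × 9 = 45
Total = 25 + 40 + 35 + 45 = 145.
(Supply check: D1 ships 45; D2 ships 10.)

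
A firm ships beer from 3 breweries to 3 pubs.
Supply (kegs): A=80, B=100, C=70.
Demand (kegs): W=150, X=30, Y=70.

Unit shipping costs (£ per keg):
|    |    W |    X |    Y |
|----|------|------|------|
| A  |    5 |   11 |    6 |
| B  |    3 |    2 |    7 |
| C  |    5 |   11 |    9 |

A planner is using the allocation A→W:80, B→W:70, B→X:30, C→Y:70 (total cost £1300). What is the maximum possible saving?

Current plan cost = 80·5 + 70·3 + 30·2 + 70·9 = £1300.
Optimal plan:
  A–W: 10 kegs
  A–Y: 70 kegs
  B–W: 70 kegs
  B–X: 30 kegs
  C–W: 70 kegs
Optimal cost = £1090.
Saving = 1300 − 1090 = £210.

210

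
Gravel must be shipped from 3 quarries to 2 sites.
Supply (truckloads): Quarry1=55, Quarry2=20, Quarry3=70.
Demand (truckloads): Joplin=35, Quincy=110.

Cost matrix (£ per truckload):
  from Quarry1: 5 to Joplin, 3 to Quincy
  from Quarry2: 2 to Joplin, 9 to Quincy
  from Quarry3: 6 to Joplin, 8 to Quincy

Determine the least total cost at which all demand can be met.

A cheapest plan:
  Quarry1–Quincy: 55 × £3 = £165
  Quarry2–Joplin: 20 × £2 = £40
  Quarry3–Joplin: 15 × £6 = £90
  Quarry3–Quincy: 55 × £8 = £440
Total = 165 + 40 + 90 + 440 = £735.

735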